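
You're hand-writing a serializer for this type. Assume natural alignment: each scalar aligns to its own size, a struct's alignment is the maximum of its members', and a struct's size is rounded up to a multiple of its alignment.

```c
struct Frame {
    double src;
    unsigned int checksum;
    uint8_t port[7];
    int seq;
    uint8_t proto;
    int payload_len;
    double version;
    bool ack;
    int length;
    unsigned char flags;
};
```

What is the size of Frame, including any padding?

0..8  src  (8B, 8-aligned)
8..12  checksum  (4B, 4-aligned)
12..19  port  (7B, 1-aligned)
19..20  -- padding (1B)
20..24  seq  (4B, 4-aligned)
24..25  proto  (1B, 1-aligned)
25..28  -- padding (3B)
28..32  payload_len  (4B, 4-aligned)
32..40  version  (8B, 8-aligned)
40..41  ack  (1B, 1-aligned)
41..44  -- padding (3B)
44..48  length  (4B, 4-aligned)
48..49  flags  (1B, 1-aligned)
49..56  -- tail padding (7B)
sizeof = 56, alignof = 8

56 bytes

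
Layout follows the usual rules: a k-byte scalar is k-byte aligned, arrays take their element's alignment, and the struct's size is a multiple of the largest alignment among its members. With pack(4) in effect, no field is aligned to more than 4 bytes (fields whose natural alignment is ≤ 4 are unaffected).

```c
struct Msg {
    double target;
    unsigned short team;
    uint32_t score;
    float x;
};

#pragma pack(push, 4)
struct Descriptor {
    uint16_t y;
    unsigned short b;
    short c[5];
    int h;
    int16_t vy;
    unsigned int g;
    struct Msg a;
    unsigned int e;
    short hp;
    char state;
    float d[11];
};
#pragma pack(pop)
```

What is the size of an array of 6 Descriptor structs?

624

Msg: target at 0 (size 8, align 8) → ends 8; team at 8 (size 2, align 2) → ends 10; pad 2 to align 4 for score; score at 12 (size 4, align 4) → ends 16; x at 16 (size 4, align 4) → ends 20; tail pad 4 to reach multiple of 8; total 24 bytes, alignment 8
y at 0 (size 2, align 2) → ends 2
b at 2 (size 2, align 2) → ends 4
c at 4 (size 10, align 2) → ends 14
pad 2 to align 4 for h
h at 16 (size 4, align 4) → ends 20
vy at 20 (size 2, align 2) → ends 22
pad 2 to align 4 for g
g at 24 (size 4, align 4) → ends 28
a at 28 (size 24, align 4) → ends 52
e at 52 (size 4, align 4) → ends 56
hp at 56 (size 2, align 2) → ends 58
state at 58 (size 1, align 1) → ends 59
pad 1 to align 4 for d
d at 60 (size 44, align 4) → ends 104
total 104 bytes, alignment 4
array of 6: 6 × 104 = 624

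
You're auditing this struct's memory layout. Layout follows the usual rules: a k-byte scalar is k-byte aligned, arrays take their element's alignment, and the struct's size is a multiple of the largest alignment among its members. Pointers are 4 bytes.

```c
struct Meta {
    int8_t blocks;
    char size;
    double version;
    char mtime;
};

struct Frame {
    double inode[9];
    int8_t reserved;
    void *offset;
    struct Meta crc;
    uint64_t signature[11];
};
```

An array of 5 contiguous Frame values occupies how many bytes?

960

Meta: @0: blocks [1B, align 1] → 1; @1: size [1B, align 1] → 2; +6 pad (align 8); @8: version [8B, align 8] → 16; @16: mtime [1B, align 1] → 17; +7 tail pad (align 8); size 24, align 8
@0: inode [72B, align 8] → 72
@72: reserved [1B, align 1] → 73
+3 pad (align 4)
@76: offset [4B, align 4] → 80
@80: crc [24B, align 8] → 104
@104: signature [88B, align 8] → 192
size 192, align 8
array of 5: 5 × 192 = 960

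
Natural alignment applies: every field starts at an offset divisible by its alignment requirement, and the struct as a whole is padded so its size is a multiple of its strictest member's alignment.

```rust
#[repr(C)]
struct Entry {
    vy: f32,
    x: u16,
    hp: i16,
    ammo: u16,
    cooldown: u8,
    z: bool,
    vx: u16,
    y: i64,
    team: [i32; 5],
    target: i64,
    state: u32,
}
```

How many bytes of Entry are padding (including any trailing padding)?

10

vy at 0 (size 4, align 4) → ends 4
x at 4 (size 2, align 2) → ends 6
hp at 6 (size 2, align 2) → ends 8
ammo at 8 (size 2, align 2) → ends 10
cooldown at 10 (size 1, align 1) → ends 11
z at 11 (size 1, align 1) → ends 12
vx at 12 (size 2, align 2) → ends 14
pad 2 to align 8 for y
y at 16 (size 8, align 8) → ends 24
team at 24 (size 20, align 4) → ends 44
pad 4 to align 8 for target
target at 48 (size 8, align 8) → ends 56
state at 56 (size 4, align 4) → ends 60
tail pad 4 to reach multiple of 8
total 64 bytes, alignment 8
data bytes 54, size 64 → padding 10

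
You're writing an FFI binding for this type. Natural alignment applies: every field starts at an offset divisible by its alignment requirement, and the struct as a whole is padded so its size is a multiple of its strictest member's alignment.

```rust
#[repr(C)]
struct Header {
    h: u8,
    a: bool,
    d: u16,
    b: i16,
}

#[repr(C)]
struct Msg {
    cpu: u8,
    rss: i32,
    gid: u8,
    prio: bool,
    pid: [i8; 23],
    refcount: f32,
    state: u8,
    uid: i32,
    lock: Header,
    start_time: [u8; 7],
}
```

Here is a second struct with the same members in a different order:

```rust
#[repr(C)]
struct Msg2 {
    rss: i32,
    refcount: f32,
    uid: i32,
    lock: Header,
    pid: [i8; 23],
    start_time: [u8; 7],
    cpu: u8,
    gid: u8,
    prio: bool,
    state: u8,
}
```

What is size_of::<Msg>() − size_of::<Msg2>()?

Header: h at 0 (size 1, align 1) → ends 1; a at 1 (size 1, align 1) → ends 2; d at 2 (size 2, align 2) → ends 4; b at 4 (size 2, align 2) → ends 6; total 6 bytes, alignment 2
cpu at 0 (size 1, align 1) → ends 1
pad 3 to align 4 for rss
rss at 4 (size 4, align 4) → ends 8
gid at 8 (size 1, align 1) → ends 9
prio at 9 (size 1, align 1) → ends 10
pid at 10 (size 23, align 1) → ends 33
pad 3 to align 4 for refcount
refcount at 36 (size 4, align 4) → ends 40
state at 40 (size 1, align 1) → ends 41
pad 3 to align 4 for uid
uid at 44 (size 4, align 4) → ends 48
lock at 48 (size 6, align 2) → ends 54
start_time at 54 (size 7, align 1) → ends 61
tail pad 3 to reach multiple of 4
total 64 bytes, alignment 4
— Msg2 —
rss at 0 (size 4, align 4) → ends 4
refcount at 4 (size 4, align 4) → ends 8
uid at 8 (size 4, align 4) → ends 12
lock at 12 (size 6, align 2) → ends 18
pid at 18 (size 23, align 1) → ends 41
start_time at 41 (size 7, align 1) → ends 48
cpu at 48 (size 1, align 1) → ends 49
gid at 49 (size 1, align 1) → ends 50
prio at 50 (size 1, align 1) → ends 51
state at 51 (size 1, align 1) → ends 52
total 52 bytes, alignment 4
64 − 52 = 12

12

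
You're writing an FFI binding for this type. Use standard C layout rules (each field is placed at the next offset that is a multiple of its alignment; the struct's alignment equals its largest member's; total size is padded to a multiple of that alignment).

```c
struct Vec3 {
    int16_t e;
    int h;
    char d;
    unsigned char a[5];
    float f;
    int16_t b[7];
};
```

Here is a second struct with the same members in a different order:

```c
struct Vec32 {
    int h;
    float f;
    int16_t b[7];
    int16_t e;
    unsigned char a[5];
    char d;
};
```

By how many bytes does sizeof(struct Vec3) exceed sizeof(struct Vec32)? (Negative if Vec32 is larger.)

4

e at 0 (size 2, align 2) → ends 2
pad 2 to align 4 for h
h at 4 (size 4, align 4) → ends 8
d at 8 (size 1, align 1) → ends 9
a at 9 (size 5, align 1) → ends 14
pad 2 to align 4 for f
f at 16 (size 4, align 4) → ends 20
b at 20 (size 14, align 2) → ends 34
tail pad 2 to reach multiple of 4
total 36 bytes, alignment 4
— Vec32 —
h at 0 (size 4, align 4) → ends 4
f at 4 (size 4, align 4) → ends 8
b at 8 (size 14, align 2) → ends 22
e at 22 (size 2, align 2) → ends 24
a at 24 (size 5, align 1) → ends 29
d at 29 (size 1, align 1) → ends 30
tail pad 2 to reach multiple of 4
total 32 bytes, alignment 4
36 − 32 = 4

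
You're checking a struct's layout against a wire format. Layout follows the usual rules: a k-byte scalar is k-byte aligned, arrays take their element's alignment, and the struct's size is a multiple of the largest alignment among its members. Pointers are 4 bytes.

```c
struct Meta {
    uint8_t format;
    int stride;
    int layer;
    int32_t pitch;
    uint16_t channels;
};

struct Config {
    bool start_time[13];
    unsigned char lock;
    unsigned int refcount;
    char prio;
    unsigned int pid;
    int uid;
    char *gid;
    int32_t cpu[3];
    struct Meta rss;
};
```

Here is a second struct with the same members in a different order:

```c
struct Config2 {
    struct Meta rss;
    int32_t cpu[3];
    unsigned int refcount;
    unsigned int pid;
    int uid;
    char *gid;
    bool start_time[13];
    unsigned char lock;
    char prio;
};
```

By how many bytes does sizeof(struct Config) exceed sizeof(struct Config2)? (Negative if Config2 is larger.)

4

Meta: @0: format [1B, align 1] → 1; +3 pad (align 4); @4: stride [4B, align 4] → 8; @8: layer [4B, align 4] → 12; @12: pitch [4B, align 4] → 16; @16: channels [2B, align 2] → 18; +2 tail pad (align 4); size 20, align 4
@0: start_time [13B, align 1] → 13
@13: lock [1B, align 1] → 14
+2 pad (align 4)
@16: refcount [4B, align 4] → 20
@20: prio [1B, align 1] → 21
+3 pad (align 4)
@24: pid [4B, align 4] → 28
@28: uid [4B, align 4] → 32
@32: gid [4B, align 4] → 36
@36: cpu [12B, align 4] → 48
@48: rss [20B, align 4] → 68
size 68, align 4
— Config2 —
@0: rss [20B, align 4] → 20
@20: cpu [12B, align 4] → 32
@32: refcount [4B, align 4] → 36
@36: pid [4B, align 4] → 40
@40: uid [4B, align 4] → 44
@44: gid [4B, align 4] → 48
@48: start_time [13B, align 1] → 61
@61: lock [1B, align 1] → 62
@62: prio [1B, align 1] → 63
+1 tail pad (align 4)
size 64, align 4
68 − 64 = 4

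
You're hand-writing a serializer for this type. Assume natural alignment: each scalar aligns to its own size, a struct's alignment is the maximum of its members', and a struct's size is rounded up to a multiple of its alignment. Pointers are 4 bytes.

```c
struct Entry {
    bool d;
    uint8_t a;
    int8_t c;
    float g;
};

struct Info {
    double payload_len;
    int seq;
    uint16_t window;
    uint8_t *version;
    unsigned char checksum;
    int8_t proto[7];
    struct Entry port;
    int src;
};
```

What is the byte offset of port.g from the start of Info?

32

Entry: 0..1  d  (1B, 1-aligned); 1..2  a  (1B, 1-aligned); 2..3  c  (1B, 1-aligned); 3..4  -- padding (1B); 4..8  g  (4B, 4-aligned); sizeof = 8, alignof = 4
0..8  payload_len  (8B, 8-aligned)
8..12  seq  (4B, 4-aligned)
12..14  window  (2B, 2-aligned)
14..16  -- padding (2B)
16..20  version  (4B, 4-aligned)
20..21  checksum  (1B, 1-aligned)
21..28  proto  (7B, 1-aligned)
28..36  port  (8B, 4-aligned)
within Entry: g at 4
28 + 4 = 32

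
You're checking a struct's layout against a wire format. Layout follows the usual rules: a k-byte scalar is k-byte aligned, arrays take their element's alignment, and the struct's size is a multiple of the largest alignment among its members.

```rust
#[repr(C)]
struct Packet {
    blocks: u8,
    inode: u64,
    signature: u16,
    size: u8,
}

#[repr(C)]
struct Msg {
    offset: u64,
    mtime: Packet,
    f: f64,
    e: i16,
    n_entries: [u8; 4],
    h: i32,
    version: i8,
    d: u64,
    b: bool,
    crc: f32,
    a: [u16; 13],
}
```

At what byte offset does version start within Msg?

Packet: 0..1  blocks  (1B, 1-aligned); 1..8  -- padding (7B); 8..16  inode  (8B, 8-aligned); 16..18  signature  (2B, 2-aligned); 18..19  size  (1B, 1-aligned); 19..24  -- tail padding (5B); sizeof = 24, alignof = 8
0..8  offset  (8B, 8-aligned)
8..32  mtime  (24B, 8-aligned)
32..40  f  (8B, 8-aligned)
40..42  e  (2B, 2-aligned)
42..46  n_entries  (4B, 1-aligned)
46..48  -- padding (2B)
48..52  h  (4B, 4-aligned)
52..53  version  (1B, 1-aligned)

52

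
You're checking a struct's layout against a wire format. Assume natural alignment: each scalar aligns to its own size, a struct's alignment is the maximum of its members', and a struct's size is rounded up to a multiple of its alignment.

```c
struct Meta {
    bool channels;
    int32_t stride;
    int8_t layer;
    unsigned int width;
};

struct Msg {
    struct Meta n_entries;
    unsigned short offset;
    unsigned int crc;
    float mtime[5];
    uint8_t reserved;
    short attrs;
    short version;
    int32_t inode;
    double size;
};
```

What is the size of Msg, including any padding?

64 bytes

Meta: 0..1  channels  (1B, 1-aligned); 1..4  -- padding (3B); 4..8  stride  (4B, 4-aligned); 8..9  layer  (1B, 1-aligned); 9..12  -- padding (3B); 12..16  width  (4B, 4-aligned); sizeof = 16, alignof = 4
0..16  n_entries  (16B, 4-aligned)
16..18  offset  (2B, 2-aligned)
18..20  -- padding (2B)
20..24  crc  (4B, 4-aligned)
24..44  mtime  (20B, 4-aligned)
44..45  reserved  (1B, 1-aligned)
45..46  -- padding (1B)
46..48  attrs  (2B, 2-aligned)
48..50  version  (2B, 2-aligned)
50..52  -- padding (2B)
52..56  inode  (4B, 4-aligned)
56..64  size  (8B, 8-aligned)
sizeof = 64, alignof = 8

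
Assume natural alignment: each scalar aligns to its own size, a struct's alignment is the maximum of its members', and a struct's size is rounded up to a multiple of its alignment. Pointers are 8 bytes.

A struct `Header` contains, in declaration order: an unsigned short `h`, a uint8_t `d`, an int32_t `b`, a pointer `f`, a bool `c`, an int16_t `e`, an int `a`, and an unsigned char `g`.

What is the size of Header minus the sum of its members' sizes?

0..2  h  (2B, 2-aligned)
2..3  d  (1B, 1-aligned)
3..4  -- padding (1B)
4..8  b  (4B, 4-aligned)
8..16  f  (8B, 8-aligned)
16..17  c  (1B, 1-aligned)
17..18  -- padding (1B)
18..20  e  (2B, 2-aligned)
20..24  a  (4B, 4-aligned)
24..25  g  (1B, 1-aligned)
25..32  -- tail padding (7B)
sizeof = 32, alignof = 8
data bytes 23, size 32 → padding 9

9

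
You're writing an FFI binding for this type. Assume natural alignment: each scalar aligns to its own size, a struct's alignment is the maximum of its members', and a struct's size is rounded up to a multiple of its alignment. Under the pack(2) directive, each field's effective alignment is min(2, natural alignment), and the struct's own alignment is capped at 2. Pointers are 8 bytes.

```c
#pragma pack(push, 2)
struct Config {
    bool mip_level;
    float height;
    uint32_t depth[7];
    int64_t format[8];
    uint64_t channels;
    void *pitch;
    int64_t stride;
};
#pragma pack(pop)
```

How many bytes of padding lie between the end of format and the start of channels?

@0: mip_level [1B, align 1] → 1
+1 pad (align 2)
@2: height [4B, align 2] → 6
@6: depth [28B, align 2] → 34
@34: format [64B, align 2] → 98
@98: channels [8B, align 2] → 106

0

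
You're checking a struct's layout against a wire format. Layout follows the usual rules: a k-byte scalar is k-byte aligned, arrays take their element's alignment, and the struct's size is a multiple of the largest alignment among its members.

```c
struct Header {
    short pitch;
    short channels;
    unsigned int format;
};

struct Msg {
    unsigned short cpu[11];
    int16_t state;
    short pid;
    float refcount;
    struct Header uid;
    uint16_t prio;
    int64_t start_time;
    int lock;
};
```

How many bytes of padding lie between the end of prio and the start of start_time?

6

Header: pitch at 0 (size 2, align 2) → ends 2; channels at 2 (size 2, align 2) → ends 4; format at 4 (size 4, align 4) → ends 8; total 8 bytes, alignment 4
cpu at 0 (size 22, align 2) → ends 22
state at 22 (size 2, align 2) → ends 24
pid at 24 (size 2, align 2) → ends 26
pad 2 to align 4 for refcount
refcount at 28 (size 4, align 4) → ends 32
uid at 32 (size 8, align 4) → ends 40
prio at 40 (size 2, align 2) → ends 42
pad 6 to align 8 for start_time
start_time at 48 (size 8, align 8) → ends 56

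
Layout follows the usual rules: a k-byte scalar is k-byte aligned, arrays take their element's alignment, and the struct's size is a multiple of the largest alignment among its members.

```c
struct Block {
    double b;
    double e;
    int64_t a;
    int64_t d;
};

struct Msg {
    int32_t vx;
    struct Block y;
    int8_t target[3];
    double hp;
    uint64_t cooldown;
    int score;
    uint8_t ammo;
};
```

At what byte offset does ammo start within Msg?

Block: 0..8  b  (8B, 8-aligned); 8..16  e  (8B, 8-aligned); 16..24  a  (8B, 8-aligned); 24..32  d  (8B, 8-aligned); sizeof = 32, alignof = 8
0..4  vx  (4B, 4-aligned)
4..8  -- padding (4B)
8..40  y  (32B, 8-aligned)
40..43  target  (3B, 1-aligned)
43..48  -- padding (5B)
48..56  hp  (8B, 8-aligned)
56..64  cooldown  (8B, 8-aligned)
64..68  score  (4B, 4-aligned)
68..69  ammo  (1B, 1-aligned)

68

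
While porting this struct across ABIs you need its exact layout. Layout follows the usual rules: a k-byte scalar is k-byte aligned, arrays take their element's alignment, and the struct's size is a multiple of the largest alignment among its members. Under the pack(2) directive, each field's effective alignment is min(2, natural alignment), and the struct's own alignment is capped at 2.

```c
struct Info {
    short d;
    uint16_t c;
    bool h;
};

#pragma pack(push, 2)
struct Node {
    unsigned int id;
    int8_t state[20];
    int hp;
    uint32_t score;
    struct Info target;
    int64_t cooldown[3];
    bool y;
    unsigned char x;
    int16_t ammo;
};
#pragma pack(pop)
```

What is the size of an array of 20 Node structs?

Info: @0: d [2B, align 2] → 2; @2: c [2B, align 2] → 4; @4: h [1B, align 1] → 5; +1 tail pad (align 2); size 6, align 2
@0: id [4B, align 2] → 4
@4: state [20B, align 1] → 24
@24: hp [4B, align 2] → 28
@28: score [4B, align 2] → 32
@32: target [6B, align 2] → 38
@38: cooldown [24B, align 2] → 62
@62: y [1B, align 1] → 63
@63: x [1B, align 1] → 64
@64: ammo [2B, align 2] → 66
size 66, align 2
array of 20: 20 × 66 = 1320

1320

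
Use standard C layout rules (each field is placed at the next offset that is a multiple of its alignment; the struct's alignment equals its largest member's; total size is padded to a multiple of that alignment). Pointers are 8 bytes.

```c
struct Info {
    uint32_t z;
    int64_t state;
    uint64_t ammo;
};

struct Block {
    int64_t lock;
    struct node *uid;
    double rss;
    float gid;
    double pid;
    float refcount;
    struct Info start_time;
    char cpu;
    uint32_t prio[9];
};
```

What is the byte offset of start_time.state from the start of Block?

Info: @0: z [4B, align 4] → 4; +4 pad (align 8); @8: state [8B, align 8] → 16; @16: ammo [8B, align 8] → 24; size 24, align 8
@0: lock [8B, align 8] → 8
@8: uid [8B, align 8] → 16
@16: rss [8B, align 8] → 24
@24: gid [4B, align 4] → 28
+4 pad (align 8)
@32: pid [8B, align 8] → 40
@40: refcount [4B, align 4] → 44
+4 pad (align 8)
@48: start_time [24B, align 8] → 72
within Info: state at 8
48 + 8 = 56

56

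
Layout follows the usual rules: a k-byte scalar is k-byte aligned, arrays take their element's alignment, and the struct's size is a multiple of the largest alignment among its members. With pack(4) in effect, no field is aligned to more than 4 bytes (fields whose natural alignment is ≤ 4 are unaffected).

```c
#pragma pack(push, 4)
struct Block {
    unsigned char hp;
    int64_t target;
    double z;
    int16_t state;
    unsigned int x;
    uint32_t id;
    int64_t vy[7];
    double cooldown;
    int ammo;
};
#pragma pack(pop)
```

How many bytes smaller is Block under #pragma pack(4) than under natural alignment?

natural layout:
  @0: hp [1B, align 1] → 1
  +7 pad (align 8)
  @8: target [8B, align 8] → 16
  @16: z [8B, align 8] → 24
  @24: state [2B, align 2] → 26
  +2 pad (align 4)
  @28: x [4B, align 4] → 32
  @32: id [4B, align 4] → 36
  +4 pad (align 8)
  @40: vy [56B, align 8] → 96
  @96: cooldown [8B, align 8] → 104
  @104: ammo [4B, align 4] → 108
  +4 tail pad (align 8)
  size 112, align 8
packed(4) layout:
  @0: hp [1B, align 1] → 1
  +3 pad (align 4)
  @4: target [8B, align 4] → 12
  @12: z [8B, align 4] → 20
  @20: state [2B, align 2] → 22
  +2 pad (align 4)
  @24: x [4B, align 4] → 28
  @28: id [4B, align 4] → 32
  @32: vy [56B, align 4] → 88
  @88: cooldown [8B, align 4] → 96
  @96: ammo [4B, align 4] → 100
  size 100, align 4
112 − 100 = 12

12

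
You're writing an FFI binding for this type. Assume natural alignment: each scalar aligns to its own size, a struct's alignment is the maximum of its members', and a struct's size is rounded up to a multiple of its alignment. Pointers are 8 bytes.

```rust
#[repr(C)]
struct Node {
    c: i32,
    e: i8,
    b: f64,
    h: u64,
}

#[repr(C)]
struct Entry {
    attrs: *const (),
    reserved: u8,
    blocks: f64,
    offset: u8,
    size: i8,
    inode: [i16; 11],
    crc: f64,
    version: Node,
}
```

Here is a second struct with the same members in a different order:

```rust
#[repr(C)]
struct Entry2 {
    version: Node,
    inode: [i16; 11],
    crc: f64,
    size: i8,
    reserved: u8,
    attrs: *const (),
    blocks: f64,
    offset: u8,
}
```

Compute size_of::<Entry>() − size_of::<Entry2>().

-8

Node: 0..4  c  (4B, 4-aligned); 4..5  e  (1B, 1-aligned); 5..8  -- padding (3B); 8..16  b  (8B, 8-aligned); 16..24  h  (8B, 8-aligned); sizeof = 24, alignof = 8
0..8  attrs  (8B, 8-aligned)
8..9  reserved  (1B, 1-aligned)
9..16  -- padding (7B)
16..24  blocks  (8B, 8-aligned)
24..25  offset  (1B, 1-aligned)
25..26  size  (1B, 1-aligned)
26..48  inode  (22B, 2-aligned)
48..56  crc  (8B, 8-aligned)
56..80  version  (24B, 8-aligned)
sizeof = 80, alignof = 8
— Entry2 —
0..24  version  (24B, 8-aligned)
24..46  inode  (22B, 2-aligned)
46..48  -- padding (2B)
48..56  crc  (8B, 8-aligned)
56..57  size  (1B, 1-aligned)
57..58  reserved  (1B, 1-aligned)
58..64  -- padding (6B)
64..72  attrs  (8B, 8-aligned)
72..80  blocks  (8B, 8-aligned)
80..81  offset  (1B, 1-aligned)
81..88  -- tail padding (7B)
sizeof = 88, alignof = 8
80 − 88 = -8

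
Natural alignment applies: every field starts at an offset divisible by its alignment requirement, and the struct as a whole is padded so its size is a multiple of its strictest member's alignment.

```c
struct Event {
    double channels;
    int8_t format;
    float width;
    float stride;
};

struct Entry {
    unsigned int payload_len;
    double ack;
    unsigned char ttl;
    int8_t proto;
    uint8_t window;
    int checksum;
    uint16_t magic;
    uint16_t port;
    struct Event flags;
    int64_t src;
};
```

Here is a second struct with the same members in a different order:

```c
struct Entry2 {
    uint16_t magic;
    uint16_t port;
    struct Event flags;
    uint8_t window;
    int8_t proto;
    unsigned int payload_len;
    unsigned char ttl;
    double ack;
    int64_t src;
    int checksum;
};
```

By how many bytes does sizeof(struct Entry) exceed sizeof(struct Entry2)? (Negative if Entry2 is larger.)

Event: @0: channels [8B, align 8] → 8; @8: format [1B, align 1] → 9; +3 pad (align 4); @12: width [4B, align 4] → 16; @16: stride [4B, align 4] → 20; +4 tail pad (align 8); size 24, align 8
@0: payload_len [4B, align 4] → 4
+4 pad (align 8)
@8: ack [8B, align 8] → 16
@16: ttl [1B, align 1] → 17
@17: proto [1B, align 1] → 18
@18: window [1B, align 1] → 19
+1 pad (align 4)
@20: checksum [4B, align 4] → 24
@24: magic [2B, align 2] → 26
@26: port [2B, align 2] → 28
+4 pad (align 8)
@32: flags [24B, align 8] → 56
@56: src [8B, align 8] → 64
size 64, align 8
— Entry2 —
@0: magic [2B, align 2] → 2
@2: port [2B, align 2] → 4
+4 pad (align 8)
@8: flags [24B, align 8] → 32
@32: window [1B, align 1] → 33
@33: proto [1B, align 1] → 34
+2 pad (align 4)
@36: payload_len [4B, align 4] → 40
@40: ttl [1B, align 1] → 41
+7 pad (align 8)
@48: ack [8B, align 8] → 56
@56: src [8B, align 8] → 64
@64: checksum [4B, align 4] → 68
+4 tail pad (align 8)
size 72, align 8
64 − 72 = -8

-8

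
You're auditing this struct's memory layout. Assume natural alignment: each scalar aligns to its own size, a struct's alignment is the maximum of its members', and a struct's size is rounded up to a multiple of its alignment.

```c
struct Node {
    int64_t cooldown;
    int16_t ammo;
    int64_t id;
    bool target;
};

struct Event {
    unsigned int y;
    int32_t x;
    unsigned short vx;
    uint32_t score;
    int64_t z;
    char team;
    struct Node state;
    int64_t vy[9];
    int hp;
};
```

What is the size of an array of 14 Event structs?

Node: cooldown at 0 (size 8, align 8) → ends 8; ammo at 8 (size 2, align 2) → ends 10; pad 6 to align 8 for id; id at 16 (size 8, align 8) → ends 24; target at 24 (size 1, align 1) → ends 25; tail pad 7 to reach multiple of 8; total 32 bytes, alignment 8
y at 0 (size 4, align 4) → ends 4
x at 4 (size 4, align 4) → ends 8
vx at 8 (size 2, align 2) → ends 10
pad 2 to align 4 for score
score at 12 (size 4, align 4) → ends 16
z at 16 (size 8, align 8) → ends 24
team at 24 (size 1, align 1) → ends 25
pad 7 to align 8 for state
state at 32 (size 32, align 8) → ends 64
vy at 64 (size 72, align 8) → ends 136
hp at 136 (size 4, align 4) → ends 140
tail pad 4 to reach multiple of 8
total 144 bytes, alignment 8
array of 14: 14 × 144 = 2016

2016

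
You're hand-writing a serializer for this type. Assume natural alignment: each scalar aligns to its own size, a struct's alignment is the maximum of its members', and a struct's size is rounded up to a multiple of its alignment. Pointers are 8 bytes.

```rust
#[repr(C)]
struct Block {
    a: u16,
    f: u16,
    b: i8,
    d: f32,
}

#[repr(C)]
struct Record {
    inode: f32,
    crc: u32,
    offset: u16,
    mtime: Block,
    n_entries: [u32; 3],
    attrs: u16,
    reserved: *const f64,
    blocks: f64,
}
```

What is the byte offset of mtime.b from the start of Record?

16

Block: @0: a [2B, align 2] → 2; @2: f [2B, align 2] → 4; @4: b [1B, align 1] → 5; +3 pad (align 4); @8: d [4B, align 4] → 12; size 12, align 4
@0: inode [4B, align 4] → 4
@4: crc [4B, align 4] → 8
@8: offset [2B, align 2] → 10
+2 pad (align 4)
@12: mtime [12B, align 4] → 24
within Block: b at 4
12 + 4 = 16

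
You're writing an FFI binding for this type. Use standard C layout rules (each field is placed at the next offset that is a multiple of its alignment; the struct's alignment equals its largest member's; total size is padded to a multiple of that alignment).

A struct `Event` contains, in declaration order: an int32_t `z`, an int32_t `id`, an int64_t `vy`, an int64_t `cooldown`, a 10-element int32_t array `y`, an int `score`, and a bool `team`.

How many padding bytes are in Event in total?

3

@0: z [4B, align 4] → 4
@4: id [4B, align 4] → 8
@8: vy [8B, align 8] → 16
@16: cooldown [8B, align 8] → 24
@24: y [40B, align 4] → 64
@64: score [4B, align 4] → 68
@68: team [1B, align 1] → 69
+3 tail pad (align 8)
size 72, align 8
data bytes 69, size 72 → padding 3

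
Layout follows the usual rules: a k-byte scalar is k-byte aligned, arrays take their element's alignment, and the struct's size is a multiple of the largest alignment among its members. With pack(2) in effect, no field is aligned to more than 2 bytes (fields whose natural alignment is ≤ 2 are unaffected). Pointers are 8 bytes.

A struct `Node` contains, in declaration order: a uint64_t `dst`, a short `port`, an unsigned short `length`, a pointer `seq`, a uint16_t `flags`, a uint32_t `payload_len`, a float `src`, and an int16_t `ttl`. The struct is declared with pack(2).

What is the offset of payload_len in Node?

@0: dst [8B, align 2] → 8
@8: port [2B, align 2] → 10
@10: length [2B, align 2] → 12
@12: seq [8B, align 2] → 20
@20: flags [2B, align 2] → 22
@22: payload_len [4B, align 2] → 26

22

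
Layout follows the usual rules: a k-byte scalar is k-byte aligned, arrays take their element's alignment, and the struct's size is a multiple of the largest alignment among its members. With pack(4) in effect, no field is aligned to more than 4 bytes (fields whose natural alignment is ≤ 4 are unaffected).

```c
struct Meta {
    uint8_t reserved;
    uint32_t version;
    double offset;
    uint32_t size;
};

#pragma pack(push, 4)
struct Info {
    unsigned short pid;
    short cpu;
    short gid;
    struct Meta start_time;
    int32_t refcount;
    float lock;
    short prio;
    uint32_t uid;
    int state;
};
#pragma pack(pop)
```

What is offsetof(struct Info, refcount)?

Meta: reserved at 0 (size 1, align 1) → ends 1; pad 3 to align 4 for version; version at 4 (size 4, align 4) → ends 8; offset at 8 (size 8, align 8) → ends 16; size at 16 (size 4, align 4) → ends 20; tail pad 4 to reach multiple of 8; total 24 bytes, alignment 8
pid at 0 (size 2, align 2) → ends 2
cpu at 2 (size 2, align 2) → ends 4
gid at 4 (size 2, align 2) → ends 6
pad 2 to align 4 for start_time
start_time at 8 (size 24, align 4) → ends 32
refcount at 32 (size 4, align 4) → ends 36

32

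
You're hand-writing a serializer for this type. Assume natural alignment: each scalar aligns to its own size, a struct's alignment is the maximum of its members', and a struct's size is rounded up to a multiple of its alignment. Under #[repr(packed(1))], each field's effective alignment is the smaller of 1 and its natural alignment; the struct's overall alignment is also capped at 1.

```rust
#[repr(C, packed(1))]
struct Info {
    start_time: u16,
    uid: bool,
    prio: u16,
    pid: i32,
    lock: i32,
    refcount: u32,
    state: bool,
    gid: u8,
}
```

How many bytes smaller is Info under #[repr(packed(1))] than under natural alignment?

5

natural layout:
  @0: start_time [2B, align 2] → 2
  @2: uid [1B, align 1] → 3
  +1 pad (align 2)
  @4: prio [2B, align 2] → 6
  +2 pad (align 4)
  @8: pid [4B, align 4] → 12
  @12: lock [4B, align 4] → 16
  @16: refcount [4B, align 4] → 20
  @20: state [1B, align 1] → 21
  @21: gid [1B, align 1] → 22
  +2 tail pad (align 4)
  size 24, align 4
packed(1) layout:
  @0: start_time [2B, align 1] → 2
  @2: uid [1B, align 1] → 3
  @3: prio [2B, align 1] → 5
  @5: pid [4B, align 1] → 9
  @9: lock [4B, align 1] → 13
  @13: refcount [4B, align 1] → 17
  @17: state [1B, align 1] → 18
  @18: gid [1B, align 1] → 19
  size 19, align 1
24 − 19 = 5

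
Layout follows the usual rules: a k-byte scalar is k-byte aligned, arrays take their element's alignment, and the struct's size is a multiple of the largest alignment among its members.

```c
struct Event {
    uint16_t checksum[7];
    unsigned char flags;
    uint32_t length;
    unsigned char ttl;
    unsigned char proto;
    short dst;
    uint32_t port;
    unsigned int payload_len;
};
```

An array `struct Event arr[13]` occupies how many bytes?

@0: checksum [14B, align 2] → 14
@14: flags [1B, align 1] → 15
+1 pad (align 4)
@16: length [4B, align 4] → 20
@20: ttl [1B, align 1] → 21
@21: proto [1B, align 1] → 22
@22: dst [2B, align 2] → 24
@24: port [4B, align 4] → 28
@28: payload_len [4B, align 4] → 32
size 32, align 4
array of 13: 13 × 32 = 416

416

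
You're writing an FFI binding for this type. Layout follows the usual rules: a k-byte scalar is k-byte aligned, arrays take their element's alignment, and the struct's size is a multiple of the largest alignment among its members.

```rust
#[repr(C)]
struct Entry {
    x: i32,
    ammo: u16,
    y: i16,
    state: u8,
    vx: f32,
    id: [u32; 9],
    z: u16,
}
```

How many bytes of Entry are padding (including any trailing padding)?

5

0..4  x  (4B, 4-aligned)
4..6  ammo  (2B, 2-aligned)
6..8  y  (2B, 2-aligned)
8..9  state  (1B, 1-aligned)
9..12  -- padding (3B)
12..16  vx  (4B, 4-aligned)
16..52  id  (36B, 4-aligned)
52..54  z  (2B, 2-aligned)
54..56  -- tail padding (2B)
sizeof = 56, alignof = 4
data bytes 51, size 56 → padding 5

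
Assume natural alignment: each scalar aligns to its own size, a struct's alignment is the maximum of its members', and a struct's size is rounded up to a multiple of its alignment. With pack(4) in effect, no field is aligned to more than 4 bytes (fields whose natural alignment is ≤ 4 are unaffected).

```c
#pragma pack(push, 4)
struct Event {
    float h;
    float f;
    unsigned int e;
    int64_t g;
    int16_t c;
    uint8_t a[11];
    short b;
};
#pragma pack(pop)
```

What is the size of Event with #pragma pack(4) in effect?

@0: h [4B, align 4] → 4
@4: f [4B, align 4] → 8
@8: e [4B, align 4] → 12
@12: g [8B, align 4] → 20
@20: c [2B, align 2] → 22
@22: a [11B, align 1] → 33
+1 pad (align 2)
@34: b [2B, align 2] → 36
size 36, align 4

36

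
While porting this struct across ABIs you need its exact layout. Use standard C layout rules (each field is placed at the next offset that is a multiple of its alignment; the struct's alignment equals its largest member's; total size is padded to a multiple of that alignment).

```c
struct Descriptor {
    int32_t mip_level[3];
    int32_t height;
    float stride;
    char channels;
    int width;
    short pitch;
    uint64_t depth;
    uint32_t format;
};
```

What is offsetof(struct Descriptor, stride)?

0..12  mip_level  (12B, 4-aligned)
12..16  height  (4B, 4-aligned)
16..20  stride  (4B, 4-aligned)

16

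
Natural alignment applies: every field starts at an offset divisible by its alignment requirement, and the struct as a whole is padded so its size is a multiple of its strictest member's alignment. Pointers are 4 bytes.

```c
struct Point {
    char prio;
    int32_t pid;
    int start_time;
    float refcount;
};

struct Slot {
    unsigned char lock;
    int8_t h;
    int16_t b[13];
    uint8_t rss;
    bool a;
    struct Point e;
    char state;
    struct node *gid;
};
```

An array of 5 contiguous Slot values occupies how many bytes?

280

Point: @0: prio [1B, align 1] → 1; +3 pad (align 4); @4: pid [4B, align 4] → 8; @8: start_time [4B, align 4] → 12; @12: refcount [4B, align 4] → 16; size 16, align 4
@0: lock [1B, align 1] → 1
@1: h [1B, align 1] → 2
@2: b [26B, align 2] → 28
@28: rss [1B, align 1] → 29
@29: a [1B, align 1] → 30
+2 pad (align 4)
@32: e [16B, align 4] → 48
@48: state [1B, align 1] → 49
+3 pad (align 4)
@52: gid [4B, align 4] → 56
size 56, align 4
array of 5: 5 × 56 = 280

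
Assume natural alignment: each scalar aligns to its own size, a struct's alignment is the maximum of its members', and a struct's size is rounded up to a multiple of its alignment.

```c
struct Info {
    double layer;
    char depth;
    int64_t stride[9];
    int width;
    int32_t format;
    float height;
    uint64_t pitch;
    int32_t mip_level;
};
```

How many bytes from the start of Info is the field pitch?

layer at 0 (size 8, align 8) → ends 8
depth at 8 (size 1, align 1) → ends 9
pad 7 to align 8 for stride
stride at 16 (size 72, align 8) → ends 88
width at 88 (size 4, align 4) → ends 92
format at 92 (size 4, align 4) → ends 96
height at 96 (size 4, align 4) → ends 100
pad 4 to align 8 for pitch
pitch at 104 (size 8, align 8) → ends 112

104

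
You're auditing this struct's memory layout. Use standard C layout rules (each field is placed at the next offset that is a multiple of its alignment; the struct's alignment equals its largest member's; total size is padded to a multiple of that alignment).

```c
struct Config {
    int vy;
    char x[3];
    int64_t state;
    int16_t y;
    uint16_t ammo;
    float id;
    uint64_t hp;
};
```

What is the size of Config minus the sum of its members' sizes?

1

vy at 0 (size 4, align 4) → ends 4
x at 4 (size 3, align 1) → ends 7
pad 1 to align 8 for state
state at 8 (size 8, align 8) → ends 16
y at 16 (size 2, align 2) → ends 18
ammo at 18 (size 2, align 2) → ends 20
id at 20 (size 4, align 4) → ends 24
hp at 24 (size 8, align 8) → ends 32
total 32 bytes, alignment 8
data bytes 31, size 32 → padding 1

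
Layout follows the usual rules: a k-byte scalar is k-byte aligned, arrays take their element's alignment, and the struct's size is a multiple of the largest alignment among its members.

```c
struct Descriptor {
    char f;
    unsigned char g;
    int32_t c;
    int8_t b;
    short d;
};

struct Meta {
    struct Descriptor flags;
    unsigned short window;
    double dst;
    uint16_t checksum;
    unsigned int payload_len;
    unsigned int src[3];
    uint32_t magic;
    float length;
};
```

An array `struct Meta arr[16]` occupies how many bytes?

896

Descriptor: 0..1  f  (1B, 1-aligned); 1..2  g  (1B, 1-aligned); 2..4  -- padding (2B); 4..8  c  (4B, 4-aligned); 8..9  b  (1B, 1-aligned); 9..10  -- padding (1B); 10..12  d  (2B, 2-aligned); sizeof = 12, alignof = 4
0..12  flags  (12B, 4-aligned)
12..14  window  (2B, 2-aligned)
14..16  -- padding (2B)
16..24  dst  (8B, 8-aligned)
24..26  checksum  (2B, 2-aligned)
26..28  -- padding (2B)
28..32  payload_len  (4B, 4-aligned)
32..44  src  (12B, 4-aligned)
44..48  magic  (4B, 4-aligned)
48..52  length  (4B, 4-aligned)
52..56  -- tail padding (4B)
sizeof = 56, alignof = 8
array of 16: 16 × 56 = 896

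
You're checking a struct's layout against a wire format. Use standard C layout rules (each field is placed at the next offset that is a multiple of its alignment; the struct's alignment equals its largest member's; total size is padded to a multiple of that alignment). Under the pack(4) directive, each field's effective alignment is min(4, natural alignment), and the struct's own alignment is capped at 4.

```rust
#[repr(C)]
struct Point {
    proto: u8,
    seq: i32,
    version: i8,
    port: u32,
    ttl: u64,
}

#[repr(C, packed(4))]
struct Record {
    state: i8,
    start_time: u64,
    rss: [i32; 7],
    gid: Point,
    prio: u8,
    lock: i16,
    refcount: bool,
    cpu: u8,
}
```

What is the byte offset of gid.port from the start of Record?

Point: proto at 0 (size 1, align 1) → ends 1; pad 3 to align 4 for seq; seq at 4 (size 4, align 4) → ends 8; version at 8 (size 1, align 1) → ends 9; pad 3 to align 4 for port; port at 12 (size 4, align 4) → ends 16; ttl at 16 (size 8, align 8) → ends 24; total 24 bytes, alignment 8
state at 0 (size 1, align 1) → ends 1
pad 3 to align 4 for start_time
start_time at 4 (size 8, align 4) → ends 12
rss at 12 (size 28, align 4) → ends 40
gid at 40 (size 24, align 4) → ends 64
within Point: port at 12
40 + 12 = 52

52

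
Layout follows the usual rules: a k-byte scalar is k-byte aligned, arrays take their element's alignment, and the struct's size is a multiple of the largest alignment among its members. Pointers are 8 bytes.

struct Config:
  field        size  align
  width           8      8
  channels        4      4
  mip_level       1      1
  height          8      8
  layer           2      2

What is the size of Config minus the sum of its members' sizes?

9

width at 0 (size 8, align 8) → ends 8
channels at 8 (size 4, align 4) → ends 12
mip_level at 12 (size 1, align 1) → ends 13
pad 3 to align 8 for height
height at 16 (size 8, align 8) → ends 24
layer at 24 (size 2, align 2) → ends 26
tail pad 6 to reach multiple of 8
total 32 bytes, alignment 8
data bytes 23, size 32 → padding 9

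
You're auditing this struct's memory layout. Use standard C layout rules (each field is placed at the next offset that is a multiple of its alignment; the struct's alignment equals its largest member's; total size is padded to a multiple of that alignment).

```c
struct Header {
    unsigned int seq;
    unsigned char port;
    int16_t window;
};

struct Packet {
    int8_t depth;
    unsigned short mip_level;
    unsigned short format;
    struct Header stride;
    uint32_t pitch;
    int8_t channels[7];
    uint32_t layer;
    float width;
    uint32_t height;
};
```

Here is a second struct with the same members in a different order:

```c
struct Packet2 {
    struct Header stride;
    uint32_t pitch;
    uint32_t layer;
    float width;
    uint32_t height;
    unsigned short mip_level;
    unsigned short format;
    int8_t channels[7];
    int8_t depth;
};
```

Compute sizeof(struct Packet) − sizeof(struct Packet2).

4

Header: @0: seq [4B, align 4] → 4; @4: port [1B, align 1] → 5; +1 pad (align 2); @6: window [2B, align 2] → 8; size 8, align 4
@0: depth [1B, align 1] → 1
+1 pad (align 2)
@2: mip_level [2B, align 2] → 4
@4: format [2B, align 2] → 6
+2 pad (align 4)
@8: stride [8B, align 4] → 16
@16: pitch [4B, align 4] → 20
@20: channels [7B, align 1] → 27
+1 pad (align 4)
@28: layer [4B, align 4] → 32
@32: width [4B, align 4] → 36
@36: height [4B, align 4] → 40
size 40, align 4
— Packet2 —
@0: stride [8B, align 4] → 8
@8: pitch [4B, align 4] → 12
@12: layer [4B, align 4] → 16
@16: width [4B, align 4] → 20
@20: height [4B, align 4] → 24
@24: mip_level [2B, align 2] → 26
@26: format [2B, align 2] → 28
@28: channels [7B, align 1] → 35
@35: depth [1B, align 1] → 36
size 36, align 4
40 − 36 = 4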